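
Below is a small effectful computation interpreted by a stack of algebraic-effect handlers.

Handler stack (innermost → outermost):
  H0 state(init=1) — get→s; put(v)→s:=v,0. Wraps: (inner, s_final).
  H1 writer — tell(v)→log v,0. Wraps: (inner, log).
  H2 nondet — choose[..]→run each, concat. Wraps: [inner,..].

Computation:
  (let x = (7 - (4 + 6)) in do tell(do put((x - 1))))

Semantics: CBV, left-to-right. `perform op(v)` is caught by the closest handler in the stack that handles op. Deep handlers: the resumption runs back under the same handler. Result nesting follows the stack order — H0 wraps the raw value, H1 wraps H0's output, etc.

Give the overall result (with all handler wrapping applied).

Answer: [((0, -4), (0))]

Step-by-step:
put(-4) @ H0 ⇒ s:=-4
tell(0) @ H1 ⇒ log+=0
H0 returns (0, -4)
H1 returns ((0, -4), (0))
H2 returns [((0, -4), (0))]
= [((0, -4), (0))]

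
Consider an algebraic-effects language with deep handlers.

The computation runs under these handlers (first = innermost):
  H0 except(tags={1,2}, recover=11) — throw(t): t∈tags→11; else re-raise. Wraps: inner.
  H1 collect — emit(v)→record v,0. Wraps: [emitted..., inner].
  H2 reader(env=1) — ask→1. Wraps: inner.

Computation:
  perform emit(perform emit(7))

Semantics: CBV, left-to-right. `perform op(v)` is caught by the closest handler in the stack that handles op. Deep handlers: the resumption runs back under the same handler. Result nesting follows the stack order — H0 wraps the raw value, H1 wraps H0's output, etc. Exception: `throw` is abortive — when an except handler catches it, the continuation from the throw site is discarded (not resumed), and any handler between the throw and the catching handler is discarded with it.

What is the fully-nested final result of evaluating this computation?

Evaluation trace:
emit(7) @ H1 ⇒ out+=7
emit(0) @ H1 ⇒ out+=0
H0 returns 0
H1 returns [7, 0, 0]
H2 returns [7, 0, 0]
= [7, 0, 0]

Answer: [7, 0, 0]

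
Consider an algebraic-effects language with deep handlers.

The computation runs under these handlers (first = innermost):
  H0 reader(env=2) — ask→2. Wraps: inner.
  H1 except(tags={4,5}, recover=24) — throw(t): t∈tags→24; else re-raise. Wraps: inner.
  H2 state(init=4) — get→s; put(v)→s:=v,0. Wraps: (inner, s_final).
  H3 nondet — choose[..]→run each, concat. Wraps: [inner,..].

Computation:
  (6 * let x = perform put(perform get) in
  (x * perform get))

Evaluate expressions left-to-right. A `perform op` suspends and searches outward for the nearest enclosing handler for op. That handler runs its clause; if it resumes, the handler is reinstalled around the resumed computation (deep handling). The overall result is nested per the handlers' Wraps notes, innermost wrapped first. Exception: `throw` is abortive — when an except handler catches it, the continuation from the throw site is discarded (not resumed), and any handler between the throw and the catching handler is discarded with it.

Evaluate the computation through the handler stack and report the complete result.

Answer: [(0, 4)]

Working:
get @ H2 ⇒ 4
put(4) @ H2 ⇒ s:=4
get @ H2 ⇒ 4
H0 returns 0
H1 returns 0
H2 returns (0, 4)
H3 returns [(0, 4)]
= [(0, 4)]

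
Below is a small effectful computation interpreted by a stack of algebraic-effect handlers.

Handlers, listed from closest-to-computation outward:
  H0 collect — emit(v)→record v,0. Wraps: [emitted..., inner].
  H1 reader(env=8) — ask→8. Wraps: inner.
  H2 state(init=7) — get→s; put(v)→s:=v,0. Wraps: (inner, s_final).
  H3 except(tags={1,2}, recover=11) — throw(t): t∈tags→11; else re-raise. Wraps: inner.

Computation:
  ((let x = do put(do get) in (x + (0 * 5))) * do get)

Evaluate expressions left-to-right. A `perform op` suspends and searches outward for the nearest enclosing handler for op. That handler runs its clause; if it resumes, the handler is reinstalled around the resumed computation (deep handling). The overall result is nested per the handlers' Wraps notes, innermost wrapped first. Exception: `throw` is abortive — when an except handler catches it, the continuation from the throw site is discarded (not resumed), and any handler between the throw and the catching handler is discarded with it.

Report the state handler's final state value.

Evaluation trace:
get @ H2 ⇒ 7
put(7) @ H2 ⇒ s:=7
get @ H2 ⇒ 7
H0 returns [0]
H1 returns [0]
H2 returns ([0], 7)
H3 returns ([0], 7)
= ([0], 7)

Answer: 7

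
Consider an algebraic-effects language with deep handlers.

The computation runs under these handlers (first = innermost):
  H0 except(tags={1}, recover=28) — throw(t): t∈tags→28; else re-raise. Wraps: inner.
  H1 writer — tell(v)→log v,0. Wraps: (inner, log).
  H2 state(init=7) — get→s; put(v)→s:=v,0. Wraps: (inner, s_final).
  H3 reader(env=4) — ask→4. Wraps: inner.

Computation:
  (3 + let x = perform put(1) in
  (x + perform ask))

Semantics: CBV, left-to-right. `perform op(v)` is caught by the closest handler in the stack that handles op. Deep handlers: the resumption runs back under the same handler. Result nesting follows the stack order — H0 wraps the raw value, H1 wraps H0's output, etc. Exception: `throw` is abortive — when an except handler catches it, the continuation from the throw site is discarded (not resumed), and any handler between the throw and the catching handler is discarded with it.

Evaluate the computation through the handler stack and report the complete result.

Answer: ((7, ()), 1)

Evaluation trace:
put(1) @ H2 ⇒ s:=1
ask @ H3 ⇒ 4
H0 returns 7
H1 returns (7, ())
H2 returns ((7, ()), 1)
H3 returns ((7, ()), 1)
= ((7, ()), 1)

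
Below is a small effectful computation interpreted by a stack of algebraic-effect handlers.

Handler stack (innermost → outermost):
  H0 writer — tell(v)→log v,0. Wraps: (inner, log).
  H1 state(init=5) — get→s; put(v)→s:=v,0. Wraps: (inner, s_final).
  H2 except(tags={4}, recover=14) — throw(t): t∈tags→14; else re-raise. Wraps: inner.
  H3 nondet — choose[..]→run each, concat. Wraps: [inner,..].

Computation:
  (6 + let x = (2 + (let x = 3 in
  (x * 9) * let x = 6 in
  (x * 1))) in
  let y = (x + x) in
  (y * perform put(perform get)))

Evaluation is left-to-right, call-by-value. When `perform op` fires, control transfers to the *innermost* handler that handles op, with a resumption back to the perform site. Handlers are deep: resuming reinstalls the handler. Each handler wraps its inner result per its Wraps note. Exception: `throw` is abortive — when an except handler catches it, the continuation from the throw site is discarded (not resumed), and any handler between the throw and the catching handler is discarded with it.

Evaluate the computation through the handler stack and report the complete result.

Answer: [((6, ()), 5)]

Working:
get @ H1 ⇒ 5
put(5) @ H1 ⇒ s:=5
H0 returns (6, ())
H1 returns ((6, ()), 5)
H2 returns ((6, ()), 5)
H3 returns [((6, ()), 5)]
= [((6, ()), 5)]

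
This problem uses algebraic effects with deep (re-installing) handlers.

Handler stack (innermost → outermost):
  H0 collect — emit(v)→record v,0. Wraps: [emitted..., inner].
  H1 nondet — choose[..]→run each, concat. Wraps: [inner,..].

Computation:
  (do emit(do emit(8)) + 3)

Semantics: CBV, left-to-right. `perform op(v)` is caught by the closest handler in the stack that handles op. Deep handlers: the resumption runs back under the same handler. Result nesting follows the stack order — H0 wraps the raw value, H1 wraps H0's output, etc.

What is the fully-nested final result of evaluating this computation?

Step-by-step:
emit(8) @ H0 ⇒ out+=8
emit(0) @ H0 ⇒ out+=0
H0 returns [8, 0, 3]
H1 returns [[8, 0, 3]]
= [[8, 0, 3]]

Answer: [[8, 0, 3]]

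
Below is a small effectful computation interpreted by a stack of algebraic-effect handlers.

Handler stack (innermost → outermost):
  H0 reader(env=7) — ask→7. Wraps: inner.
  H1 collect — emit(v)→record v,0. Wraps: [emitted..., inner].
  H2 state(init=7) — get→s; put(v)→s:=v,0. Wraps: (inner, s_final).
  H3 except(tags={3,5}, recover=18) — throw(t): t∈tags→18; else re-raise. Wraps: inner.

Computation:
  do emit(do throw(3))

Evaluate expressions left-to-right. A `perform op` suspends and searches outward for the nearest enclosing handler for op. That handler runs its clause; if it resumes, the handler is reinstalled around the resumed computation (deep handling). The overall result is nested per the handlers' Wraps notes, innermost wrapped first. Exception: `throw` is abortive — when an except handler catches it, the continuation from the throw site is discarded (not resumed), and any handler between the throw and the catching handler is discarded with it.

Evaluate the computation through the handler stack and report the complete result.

Step-by-step:
throw(3) @ H3 caught ⇒ 18
= 18

Answer: 18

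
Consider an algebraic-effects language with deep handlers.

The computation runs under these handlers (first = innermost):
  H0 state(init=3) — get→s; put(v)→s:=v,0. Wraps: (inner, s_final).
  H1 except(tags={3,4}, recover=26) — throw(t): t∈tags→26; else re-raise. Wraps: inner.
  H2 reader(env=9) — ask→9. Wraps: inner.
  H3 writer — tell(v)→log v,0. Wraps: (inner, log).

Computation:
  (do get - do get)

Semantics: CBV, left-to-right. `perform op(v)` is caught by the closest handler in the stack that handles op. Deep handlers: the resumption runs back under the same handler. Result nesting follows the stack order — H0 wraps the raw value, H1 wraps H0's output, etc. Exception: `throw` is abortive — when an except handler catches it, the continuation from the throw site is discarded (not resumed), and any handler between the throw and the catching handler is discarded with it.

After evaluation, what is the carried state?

Answer: 3

Step-by-step:
get @ H0 ⇒ 3
get @ H0 ⇒ 3
H0 returns (0, 3)
H1 returns (0, 3)
H2 returns (0, 3)
H3 returns ((0, 3), ())
= ((0, 3), ())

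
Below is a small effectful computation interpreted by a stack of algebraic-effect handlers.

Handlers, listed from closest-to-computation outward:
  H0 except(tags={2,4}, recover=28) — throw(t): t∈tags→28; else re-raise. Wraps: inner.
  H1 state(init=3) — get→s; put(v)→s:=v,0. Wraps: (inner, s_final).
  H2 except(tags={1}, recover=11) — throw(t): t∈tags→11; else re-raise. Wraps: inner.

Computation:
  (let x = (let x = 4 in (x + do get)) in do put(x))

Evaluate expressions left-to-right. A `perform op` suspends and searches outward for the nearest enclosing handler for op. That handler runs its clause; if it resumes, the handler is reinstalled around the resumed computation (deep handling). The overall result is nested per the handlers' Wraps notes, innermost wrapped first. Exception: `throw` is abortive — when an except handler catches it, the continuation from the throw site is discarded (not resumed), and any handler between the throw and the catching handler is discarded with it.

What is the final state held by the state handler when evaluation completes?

Answer: 7

Evaluation trace:
get @ H1 ⇒ 3
put(7) @ H1 ⇒ s:=7
H0 returns 0
H1 returns (0, 7)
H2 returns (0, 7)
= (0, 7)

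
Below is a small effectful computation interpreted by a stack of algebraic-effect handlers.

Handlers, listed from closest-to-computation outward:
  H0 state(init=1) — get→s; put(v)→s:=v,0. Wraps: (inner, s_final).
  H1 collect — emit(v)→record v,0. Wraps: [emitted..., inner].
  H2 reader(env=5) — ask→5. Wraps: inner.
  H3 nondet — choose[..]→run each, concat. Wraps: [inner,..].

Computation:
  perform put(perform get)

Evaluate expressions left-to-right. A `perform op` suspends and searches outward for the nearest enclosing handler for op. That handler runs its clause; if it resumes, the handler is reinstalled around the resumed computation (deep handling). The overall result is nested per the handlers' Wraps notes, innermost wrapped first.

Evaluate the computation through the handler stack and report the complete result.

Answer: [[(0, 1)]]

Evaluation trace:
get @ H0 ⇒ 1
put(1) @ H0 ⇒ s:=1
H0 returns (0, 1)
H1 returns [(0, 1)]
H2 returns [(0, 1)]
H3 returns [[(0, 1)]]
= [[(0, 1)]]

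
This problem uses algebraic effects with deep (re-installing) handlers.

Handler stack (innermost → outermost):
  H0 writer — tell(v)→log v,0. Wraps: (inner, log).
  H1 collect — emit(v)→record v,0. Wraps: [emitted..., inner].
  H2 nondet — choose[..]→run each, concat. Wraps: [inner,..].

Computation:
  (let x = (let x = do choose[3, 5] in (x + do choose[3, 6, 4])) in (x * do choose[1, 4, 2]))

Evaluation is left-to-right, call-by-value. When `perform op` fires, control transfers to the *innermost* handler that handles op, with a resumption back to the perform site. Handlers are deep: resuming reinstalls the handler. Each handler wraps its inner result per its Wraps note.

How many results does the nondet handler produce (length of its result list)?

Answer: 18

Working:
choose[3, 5] @ H2
  branch[0] choose=3:
    choose[3, 6, 4] @ H2
      branch[0] choose=3:
        choose[1, 4, 2] @ H2
          branch[0] choose=1:
            H0 returns (6, ())
            H1 returns [(6, ())]
            H2 returns [[(6, ())]]
          branch[1] choose=4:
            H0 returns (24, ())
            H1 returns [(24, ())]
            H2 returns [[(24, ())]]
          branch[2] choose=2:
            H0 returns (12, ())
            H1 returns [(12, ())]
            H2 returns [[(12, ())]]
      branch[1] choose=6:
        choose[1, 4, 2] @ H2
          branch[0] choose=1:
            H0 returns (9, ())
            H1 returns [(9, ())]
            H2 returns [[(9, ())]]
          branch[1] choose=4:
            H0 returns (36, ())
            H1 returns [(36, ())]
            H2 returns [[(36, ())]]
          branch[2] choose=2:
            H0 returns (18, ())
            H1 returns [(18, ())]
            H2 returns [[(18, ())]]
      branch[2] choose=4:
        choose[1, 4, 2] @ H2
          branch[0] choose=1:
            H0 returns (7, ())
            H1 returns [(7, ())]
            H2 returns [[(7, ())]]
          branch[1] choose=4:
            H0 returns (28, ())
            H1 returns [(28, ())]
            H2 returns [[(28, ())]]
          branch[2] choose=2:
            H0 returns (14, ())
            H1 returns [(14, ())]
            H2 returns [[(14, ())]]
  branch[1] choose=5:
    choose[3, 6, 4] @ H2
      branch[0] choose=3:
        choose[1, 4, 2] @ H2
          branch[0] choose=1:
            H0 returns (8, ())
            H1 returns [(8, ())]
            H2 returns [[(8, ())]]
          branch[1] choose=4:
            H0 returns (32, ())
            H1 returns [(32, ())]
            H2 returns [[(32, ())]]
          branch[2] choose=2:
            H0 returns (16, ())
            H1 returns [(16, ())]
            H2 returns [[(16, ())]]
      branch[1] choose=6:
        choose[1, 4, 2] @ H2
          branch[0] choose=1:
            H0 returns (11, ())
            H1 returns [(11, ())]
            H2 returns [[(11, ())]]
          branch[1] choose=4:
            H0 returns (44, ())
            H1 returns [(44, ())]
            H2 returns [[(44, ())]]
          branch[2] choose=2:
            H0 returns (22, ())
            H1 returns [(22, ())]
            H2 returns [[(22, ())]]
      branch[2] choose=4:
        choose[1, 4, 2] @ H2
          branch[0] choose=1:
            H0 returns (9, ())
            H1 returns [(9, ())]
            H2 returns [[(9, ())]]
          branch[1] choose=4:
            H0 returns (36, ())
            H1 returns [(36, ())]
            H2 returns [[(36, ())]]
          branch[2] choose=2:
            H0 returns (18, ())
            H1 returns [(18, ())]
            H2 returns [[(18, ())]]
= [[(6, ())], [(24, ())], [(12, ())], [(9, ())], [(36, ())], [(18, ())], [(7, ())], [(28, ())], [(14, ())], [(8, ())], [(32, ())], [(16, ())], [(11, ())], [(44, ())], [(22, ())], [(9, ())], [(36, ())], [(18, ())]]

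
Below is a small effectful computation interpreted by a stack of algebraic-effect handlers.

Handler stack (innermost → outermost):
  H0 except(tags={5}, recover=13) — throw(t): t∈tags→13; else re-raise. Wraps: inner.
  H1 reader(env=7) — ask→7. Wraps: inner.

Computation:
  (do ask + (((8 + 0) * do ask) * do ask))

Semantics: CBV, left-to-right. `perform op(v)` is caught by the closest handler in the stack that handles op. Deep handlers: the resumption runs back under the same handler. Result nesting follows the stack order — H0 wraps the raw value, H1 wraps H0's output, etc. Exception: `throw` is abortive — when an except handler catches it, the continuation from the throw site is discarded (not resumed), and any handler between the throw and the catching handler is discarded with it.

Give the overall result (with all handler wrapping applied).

Evaluation trace:
ask @ H1 ⇒ 7
ask @ H1 ⇒ 7
ask @ H1 ⇒ 7
H0 returns 399
H1 returns 399
= 399

Answer: 399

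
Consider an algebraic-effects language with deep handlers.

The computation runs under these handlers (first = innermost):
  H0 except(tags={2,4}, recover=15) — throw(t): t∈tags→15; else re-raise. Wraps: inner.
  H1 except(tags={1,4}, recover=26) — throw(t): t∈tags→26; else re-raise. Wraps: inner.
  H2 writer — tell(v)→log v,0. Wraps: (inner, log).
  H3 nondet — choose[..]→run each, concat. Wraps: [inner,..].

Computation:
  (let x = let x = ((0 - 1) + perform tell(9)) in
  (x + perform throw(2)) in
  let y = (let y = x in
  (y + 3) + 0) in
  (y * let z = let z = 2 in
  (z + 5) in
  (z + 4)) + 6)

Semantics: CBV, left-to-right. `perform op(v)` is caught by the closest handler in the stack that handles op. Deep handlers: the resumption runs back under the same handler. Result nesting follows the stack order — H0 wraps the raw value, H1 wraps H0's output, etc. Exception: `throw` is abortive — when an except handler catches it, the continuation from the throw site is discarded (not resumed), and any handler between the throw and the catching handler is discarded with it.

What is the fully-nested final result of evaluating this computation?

Answer: [(15, (9))]

Working:
tell(9) @ H2 ⇒ log+=9
throw(2) @ H0 caught ⇒ 15
H1 returns 15
H2 returns (15, (9))
H3 returns [(15, (9))]
= [(15, (9))]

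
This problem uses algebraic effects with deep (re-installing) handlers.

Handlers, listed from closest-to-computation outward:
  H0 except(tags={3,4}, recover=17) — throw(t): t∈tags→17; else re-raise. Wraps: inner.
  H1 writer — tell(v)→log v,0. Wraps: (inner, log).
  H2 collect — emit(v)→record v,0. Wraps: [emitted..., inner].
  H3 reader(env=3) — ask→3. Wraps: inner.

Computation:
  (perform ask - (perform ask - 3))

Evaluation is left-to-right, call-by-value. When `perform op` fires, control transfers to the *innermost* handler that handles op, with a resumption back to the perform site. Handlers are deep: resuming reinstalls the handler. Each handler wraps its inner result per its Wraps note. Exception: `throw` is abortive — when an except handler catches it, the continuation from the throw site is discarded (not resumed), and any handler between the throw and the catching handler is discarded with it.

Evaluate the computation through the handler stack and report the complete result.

Working:
ask @ H3 ⇒ 3
ask @ H3 ⇒ 3
H0 returns 3
H1 returns (3, ())
H2 returns [(3, ())]
H3 returns [(3, ())]
= [(3, ())]

Answer: [(3, ())]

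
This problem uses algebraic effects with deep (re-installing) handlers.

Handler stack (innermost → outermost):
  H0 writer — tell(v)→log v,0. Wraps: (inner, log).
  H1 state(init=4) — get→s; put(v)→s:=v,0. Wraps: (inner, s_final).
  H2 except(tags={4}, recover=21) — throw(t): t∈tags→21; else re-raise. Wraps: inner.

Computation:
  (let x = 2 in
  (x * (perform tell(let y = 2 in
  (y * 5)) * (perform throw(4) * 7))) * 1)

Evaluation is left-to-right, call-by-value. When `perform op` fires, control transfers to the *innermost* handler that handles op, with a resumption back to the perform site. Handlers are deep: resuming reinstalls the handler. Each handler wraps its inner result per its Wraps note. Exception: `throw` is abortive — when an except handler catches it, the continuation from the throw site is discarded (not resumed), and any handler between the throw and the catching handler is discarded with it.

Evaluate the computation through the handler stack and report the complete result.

Working:
tell(10) @ H0 ⇒ log+=10
throw(4) @ H2 caught ⇒ 21
= 21

Answer: 21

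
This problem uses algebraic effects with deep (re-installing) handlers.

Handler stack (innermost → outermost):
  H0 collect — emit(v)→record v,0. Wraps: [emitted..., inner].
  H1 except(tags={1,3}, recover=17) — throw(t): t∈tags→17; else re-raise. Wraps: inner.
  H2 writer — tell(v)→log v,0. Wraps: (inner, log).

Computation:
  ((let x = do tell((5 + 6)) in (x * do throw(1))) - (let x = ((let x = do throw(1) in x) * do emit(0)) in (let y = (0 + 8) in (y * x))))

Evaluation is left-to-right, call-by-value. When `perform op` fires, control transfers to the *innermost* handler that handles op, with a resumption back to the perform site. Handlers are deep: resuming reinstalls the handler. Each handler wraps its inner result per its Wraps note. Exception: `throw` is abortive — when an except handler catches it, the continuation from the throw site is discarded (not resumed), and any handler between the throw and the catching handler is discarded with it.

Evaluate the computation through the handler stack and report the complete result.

Step-by-step:
tell(11) @ H2 ⇒ log+=11
throw(1) @ H1 caught ⇒ 17
H2 returns (17, (11))
= (17, (11))

Answer: (17, (11))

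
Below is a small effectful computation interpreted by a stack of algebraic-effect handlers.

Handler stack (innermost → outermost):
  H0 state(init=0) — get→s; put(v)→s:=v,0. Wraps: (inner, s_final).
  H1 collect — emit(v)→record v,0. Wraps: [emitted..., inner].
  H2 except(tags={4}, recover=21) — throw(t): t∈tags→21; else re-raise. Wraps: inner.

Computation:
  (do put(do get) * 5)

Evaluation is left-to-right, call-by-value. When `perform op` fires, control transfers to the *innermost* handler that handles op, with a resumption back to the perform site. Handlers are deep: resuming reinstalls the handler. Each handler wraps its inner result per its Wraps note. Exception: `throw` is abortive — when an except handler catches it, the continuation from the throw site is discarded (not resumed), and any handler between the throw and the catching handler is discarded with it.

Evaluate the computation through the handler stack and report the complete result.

Answer: [(0, 0)]

Step-by-step:
get @ H0 ⇒ 0
put(0) @ H0 ⇒ s:=0
H0 returns (0, 0)
H1 returns [(0, 0)]
H2 returns [(0, 0)]
= [(0, 0)]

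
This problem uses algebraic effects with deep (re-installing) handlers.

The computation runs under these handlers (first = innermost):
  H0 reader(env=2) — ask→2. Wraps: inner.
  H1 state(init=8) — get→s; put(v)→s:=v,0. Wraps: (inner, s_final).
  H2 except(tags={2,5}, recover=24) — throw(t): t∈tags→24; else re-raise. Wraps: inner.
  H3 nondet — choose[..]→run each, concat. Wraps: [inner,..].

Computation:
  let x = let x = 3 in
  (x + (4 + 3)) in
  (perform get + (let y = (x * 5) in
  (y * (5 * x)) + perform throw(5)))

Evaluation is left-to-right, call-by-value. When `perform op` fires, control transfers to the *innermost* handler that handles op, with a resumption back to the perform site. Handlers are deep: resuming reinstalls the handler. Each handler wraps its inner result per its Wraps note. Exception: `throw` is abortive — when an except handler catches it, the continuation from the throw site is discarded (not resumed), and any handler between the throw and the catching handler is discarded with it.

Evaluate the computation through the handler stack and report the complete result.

Evaluation trace:
get @ H1 ⇒ 8
throw(5) @ H2 caught ⇒ 24
H3 returns [24]
= [24]

Answer: [24]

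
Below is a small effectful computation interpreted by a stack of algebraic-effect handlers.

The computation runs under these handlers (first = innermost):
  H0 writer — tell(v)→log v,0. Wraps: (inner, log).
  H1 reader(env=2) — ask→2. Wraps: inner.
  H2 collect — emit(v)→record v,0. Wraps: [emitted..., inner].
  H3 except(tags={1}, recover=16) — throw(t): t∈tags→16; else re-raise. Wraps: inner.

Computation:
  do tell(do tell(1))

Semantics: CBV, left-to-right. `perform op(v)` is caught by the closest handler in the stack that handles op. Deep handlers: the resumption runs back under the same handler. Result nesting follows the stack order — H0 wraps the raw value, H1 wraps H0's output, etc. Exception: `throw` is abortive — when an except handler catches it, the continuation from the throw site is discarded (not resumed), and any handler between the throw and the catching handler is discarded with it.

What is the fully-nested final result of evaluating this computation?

Answer: [(0, (1, 0))]

Evaluation trace:
tell(1) @ H0 ⇒ log+=1
tell(0) @ H0 ⇒ log+=0
H0 returns (0, (1, 0))
H1 returns (0, (1, 0))
H2 returns [(0, (1, 0))]
H3 returns [(0, (1, 0))]
= [(0, (1, 0))]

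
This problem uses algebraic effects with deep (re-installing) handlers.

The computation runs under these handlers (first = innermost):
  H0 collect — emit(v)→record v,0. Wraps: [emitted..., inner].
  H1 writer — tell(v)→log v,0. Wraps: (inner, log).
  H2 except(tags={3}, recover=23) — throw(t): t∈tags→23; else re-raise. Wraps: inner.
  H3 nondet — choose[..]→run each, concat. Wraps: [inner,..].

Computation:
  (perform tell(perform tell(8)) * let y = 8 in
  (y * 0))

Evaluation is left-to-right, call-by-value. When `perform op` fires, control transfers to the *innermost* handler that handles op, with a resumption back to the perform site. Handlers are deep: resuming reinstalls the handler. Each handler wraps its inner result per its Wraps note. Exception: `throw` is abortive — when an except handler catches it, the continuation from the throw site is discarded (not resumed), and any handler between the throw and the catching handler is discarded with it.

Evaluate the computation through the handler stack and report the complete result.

Evaluation trace:
tell(8) @ H1 ⇒ log+=8
tell(0) @ H1 ⇒ log+=0
H0 returns [0]
H1 returns ([0], (8, 0))
H2 returns ([0], (8, 0))
H3 returns [([0], (8, 0))]
= [([0], (8, 0))]

Answer: [([0], (8, 0))]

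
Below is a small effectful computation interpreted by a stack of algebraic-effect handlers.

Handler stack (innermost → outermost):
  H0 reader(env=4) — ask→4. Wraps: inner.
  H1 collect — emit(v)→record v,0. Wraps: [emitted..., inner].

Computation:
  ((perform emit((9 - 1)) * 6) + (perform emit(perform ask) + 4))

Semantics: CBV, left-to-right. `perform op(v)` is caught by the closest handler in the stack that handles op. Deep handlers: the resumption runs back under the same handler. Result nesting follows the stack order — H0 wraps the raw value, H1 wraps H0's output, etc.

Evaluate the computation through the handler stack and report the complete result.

Answer: [8, 4, 4]

Step-by-step:
emit(8) @ H1 ⇒ out+=8
ask @ H0 ⇒ 4
emit(4) @ H1 ⇒ out+=4
H0 returns 4
H1 returns [8, 4, 4]
= [8, 4, 4]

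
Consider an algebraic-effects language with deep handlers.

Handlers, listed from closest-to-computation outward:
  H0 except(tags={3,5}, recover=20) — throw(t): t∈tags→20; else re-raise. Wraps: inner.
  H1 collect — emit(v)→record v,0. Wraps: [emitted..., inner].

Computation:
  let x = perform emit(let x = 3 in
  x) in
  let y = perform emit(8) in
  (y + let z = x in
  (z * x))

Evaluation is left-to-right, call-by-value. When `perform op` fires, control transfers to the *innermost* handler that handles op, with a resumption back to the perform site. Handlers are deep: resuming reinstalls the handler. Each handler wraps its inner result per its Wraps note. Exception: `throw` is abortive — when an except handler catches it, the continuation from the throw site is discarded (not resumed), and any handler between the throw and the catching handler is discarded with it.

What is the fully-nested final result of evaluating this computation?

Answer: [3, 8, 0]

Working:
emit(3) @ H1 ⇒ out+=3
emit(8) @ H1 ⇒ out+=8
H0 returns 0
H1 returns [3, 8, 0]
= [3, 8, 0]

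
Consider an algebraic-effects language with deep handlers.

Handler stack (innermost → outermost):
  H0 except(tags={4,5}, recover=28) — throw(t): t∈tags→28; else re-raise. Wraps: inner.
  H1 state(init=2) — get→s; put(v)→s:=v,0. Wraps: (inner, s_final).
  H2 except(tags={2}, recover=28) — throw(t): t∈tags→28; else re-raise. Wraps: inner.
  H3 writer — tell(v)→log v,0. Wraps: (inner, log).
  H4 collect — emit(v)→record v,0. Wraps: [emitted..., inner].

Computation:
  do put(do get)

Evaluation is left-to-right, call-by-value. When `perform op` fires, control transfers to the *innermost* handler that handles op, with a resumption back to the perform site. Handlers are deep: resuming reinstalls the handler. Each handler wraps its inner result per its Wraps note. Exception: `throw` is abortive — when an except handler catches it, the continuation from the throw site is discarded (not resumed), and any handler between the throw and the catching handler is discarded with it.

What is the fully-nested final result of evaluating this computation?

Answer: [((0, 2), ())]

Working:
get @ H1 ⇒ 2
put(2) @ H1 ⇒ s:=2
H0 returns 0
H1 returns (0, 2)
H2 returns (0, 2)
H3 returns ((0, 2), ())
H4 returns [((0, 2), ())]
= [((0, 2), ())]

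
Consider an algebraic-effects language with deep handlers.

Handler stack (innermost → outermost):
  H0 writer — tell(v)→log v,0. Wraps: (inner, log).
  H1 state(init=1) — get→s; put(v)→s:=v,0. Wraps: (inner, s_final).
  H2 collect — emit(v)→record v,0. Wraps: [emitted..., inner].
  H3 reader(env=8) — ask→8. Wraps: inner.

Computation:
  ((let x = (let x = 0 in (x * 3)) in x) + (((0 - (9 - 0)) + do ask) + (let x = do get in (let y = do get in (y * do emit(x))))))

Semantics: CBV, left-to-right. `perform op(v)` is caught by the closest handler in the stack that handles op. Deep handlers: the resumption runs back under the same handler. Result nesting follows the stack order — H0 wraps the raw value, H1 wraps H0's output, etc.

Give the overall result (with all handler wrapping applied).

Answer: [1, ((-1, ()), 1)]

Step-by-step:
ask @ H3 ⇒ 8
get @ H1 ⇒ 1
get @ H1 ⇒ 1
emit(1) @ H2 ⇒ out+=1
H0 returns (-1, ())
H1 returns ((-1, ()), 1)
H2 returns [1, ((-1, ()), 1)]
H3 returns [1, ((-1, ()), 1)]
= [1, ((-1, ()), 1)]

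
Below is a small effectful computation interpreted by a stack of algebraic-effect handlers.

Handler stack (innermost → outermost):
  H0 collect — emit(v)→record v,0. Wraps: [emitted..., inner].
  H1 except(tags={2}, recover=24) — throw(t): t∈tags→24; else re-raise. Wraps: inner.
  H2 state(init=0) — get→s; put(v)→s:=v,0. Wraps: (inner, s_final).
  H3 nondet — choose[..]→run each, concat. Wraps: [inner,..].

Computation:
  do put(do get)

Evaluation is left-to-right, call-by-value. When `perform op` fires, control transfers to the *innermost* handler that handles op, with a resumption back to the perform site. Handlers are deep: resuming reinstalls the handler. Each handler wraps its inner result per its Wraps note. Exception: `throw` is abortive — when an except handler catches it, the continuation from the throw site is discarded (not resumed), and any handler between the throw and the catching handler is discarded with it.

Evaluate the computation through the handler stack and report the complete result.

Step-by-step:
get @ H2 ⇒ 0
put(0) @ H2 ⇒ s:=0
H0 returns [0]
H1 returns [0]
H2 returns ([0], 0)
H3 returns [([0], 0)]
= [([0], 0)]

Answer: [([0], 0)]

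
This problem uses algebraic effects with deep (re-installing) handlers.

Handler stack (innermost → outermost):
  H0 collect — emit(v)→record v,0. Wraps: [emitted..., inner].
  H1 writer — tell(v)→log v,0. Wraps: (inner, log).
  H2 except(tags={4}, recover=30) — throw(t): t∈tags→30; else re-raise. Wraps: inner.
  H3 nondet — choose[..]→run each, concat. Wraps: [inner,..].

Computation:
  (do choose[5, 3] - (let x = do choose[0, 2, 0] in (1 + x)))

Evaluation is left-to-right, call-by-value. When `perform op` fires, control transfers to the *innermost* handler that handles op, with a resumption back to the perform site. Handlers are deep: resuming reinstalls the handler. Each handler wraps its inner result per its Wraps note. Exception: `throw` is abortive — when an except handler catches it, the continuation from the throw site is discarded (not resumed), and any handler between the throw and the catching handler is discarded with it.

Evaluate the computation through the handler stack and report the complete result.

Step-by-step:
choose[5, 3] @ H3
  branch[0] choose=5:
    choose[0, 2, 0] @ H3
      branch[0] choose=0:
        H0 returns [4]
        H1 returns ([4], ())
        H2 returns ([4], ())
        H3 returns [([4], ())]
      branch[1] choose=2:
        H0 returns [2]
        H1 returns ([2], ())
        H2 returns ([2], ())
        H3 returns [([2], ())]
      branch[2] choose=0:
        H0 returns [4]
        H1 returns ([4], ())
        H2 returns ([4], ())
        H3 returns [([4], ())]
  branch[1] choose=3:
    choose[0, 2, 0] @ H3
      branch[0] choose=0:
        H0 returns [2]
        H1 returns ([2], ())
        H2 returns ([2], ())
        H3 returns [([2], ())]
      branch[1] choose=2:
        H0 returns [0]
        H1 returns ([0], ())
        H2 returns ([0], ())
        H3 returns [([0], ())]
      branch[2] choose=0:
        H0 returns [2]
        H1 returns ([2], ())
        H2 returns ([2], ())
        H3 returns [([2], ())]
= [([4], ()), ([2], ()), ([4], ()), ([2], ()), ([0], ()), ([2], ())]

Answer: [([4], ()), ([2], ()), ([4], ()), ([2], ()), ([0], ()), ([2], ())]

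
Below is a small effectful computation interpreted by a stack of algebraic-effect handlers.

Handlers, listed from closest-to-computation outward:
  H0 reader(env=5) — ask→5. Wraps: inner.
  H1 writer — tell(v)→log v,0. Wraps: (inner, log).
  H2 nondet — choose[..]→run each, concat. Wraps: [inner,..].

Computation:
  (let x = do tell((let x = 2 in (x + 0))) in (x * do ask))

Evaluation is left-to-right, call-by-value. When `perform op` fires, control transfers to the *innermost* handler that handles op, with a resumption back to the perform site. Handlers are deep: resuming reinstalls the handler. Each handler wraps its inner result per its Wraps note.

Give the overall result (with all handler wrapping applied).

Answer: [(0, (2))]

Step-by-step:
tell(2) @ H1 ⇒ log+=2
ask @ H0 ⇒ 5
H0 returns 0
H1 returns (0, (2))
H2 returns [(0, (2))]
= [(0, (2))]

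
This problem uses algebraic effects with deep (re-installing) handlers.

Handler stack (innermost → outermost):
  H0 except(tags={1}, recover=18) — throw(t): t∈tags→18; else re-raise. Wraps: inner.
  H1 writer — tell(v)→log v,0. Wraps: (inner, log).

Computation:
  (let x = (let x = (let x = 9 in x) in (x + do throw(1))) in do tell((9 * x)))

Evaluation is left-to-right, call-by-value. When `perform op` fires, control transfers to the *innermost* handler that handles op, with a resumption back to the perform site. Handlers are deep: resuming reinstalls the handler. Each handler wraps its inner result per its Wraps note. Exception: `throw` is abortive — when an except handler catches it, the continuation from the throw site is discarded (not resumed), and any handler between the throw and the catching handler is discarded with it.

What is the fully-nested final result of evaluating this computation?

Working:
throw(1) @ H0 caught ⇒ 18
H1 returns (18, ())
= (18, ())

Answer: (18, ())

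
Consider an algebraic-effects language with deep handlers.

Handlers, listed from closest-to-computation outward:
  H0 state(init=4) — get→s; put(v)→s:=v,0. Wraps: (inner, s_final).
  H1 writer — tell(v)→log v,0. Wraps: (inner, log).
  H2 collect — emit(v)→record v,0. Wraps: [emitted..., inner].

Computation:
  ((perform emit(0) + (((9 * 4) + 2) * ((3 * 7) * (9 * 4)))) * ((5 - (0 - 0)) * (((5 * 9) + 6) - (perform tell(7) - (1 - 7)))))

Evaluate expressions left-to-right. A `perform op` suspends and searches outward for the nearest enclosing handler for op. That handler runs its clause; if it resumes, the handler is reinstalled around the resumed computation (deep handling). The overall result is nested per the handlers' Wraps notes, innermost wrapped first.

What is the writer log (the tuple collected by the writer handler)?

Evaluation trace:
emit(0) @ H2 ⇒ out+=0
tell(7) @ H1 ⇒ log+=7
H0 returns (6463800, 4)
H1 returns ((6463800, 4), (7))
H2 returns [0, ((6463800, 4), (7))]
= [0, ((6463800, 4), (7))]

Answer: (7)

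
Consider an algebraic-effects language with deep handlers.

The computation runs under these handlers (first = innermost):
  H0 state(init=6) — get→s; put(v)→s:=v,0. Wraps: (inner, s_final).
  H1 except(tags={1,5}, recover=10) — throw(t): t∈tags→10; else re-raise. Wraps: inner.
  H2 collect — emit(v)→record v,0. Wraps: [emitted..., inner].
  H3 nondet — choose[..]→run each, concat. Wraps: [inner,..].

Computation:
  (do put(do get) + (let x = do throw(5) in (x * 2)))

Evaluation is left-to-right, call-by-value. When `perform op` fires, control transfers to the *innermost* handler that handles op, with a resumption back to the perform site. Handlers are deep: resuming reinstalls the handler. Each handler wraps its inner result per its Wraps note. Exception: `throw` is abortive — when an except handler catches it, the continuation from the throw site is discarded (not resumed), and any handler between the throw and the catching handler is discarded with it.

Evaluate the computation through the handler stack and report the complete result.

Answer: [[10]]

Evaluation trace:
get @ H0 ⇒ 6
put(6) @ H0 ⇒ s:=6
throw(5) @ H1 caught ⇒ 10
H2 returns [10]
H3 returns [[10]]
= [[10]]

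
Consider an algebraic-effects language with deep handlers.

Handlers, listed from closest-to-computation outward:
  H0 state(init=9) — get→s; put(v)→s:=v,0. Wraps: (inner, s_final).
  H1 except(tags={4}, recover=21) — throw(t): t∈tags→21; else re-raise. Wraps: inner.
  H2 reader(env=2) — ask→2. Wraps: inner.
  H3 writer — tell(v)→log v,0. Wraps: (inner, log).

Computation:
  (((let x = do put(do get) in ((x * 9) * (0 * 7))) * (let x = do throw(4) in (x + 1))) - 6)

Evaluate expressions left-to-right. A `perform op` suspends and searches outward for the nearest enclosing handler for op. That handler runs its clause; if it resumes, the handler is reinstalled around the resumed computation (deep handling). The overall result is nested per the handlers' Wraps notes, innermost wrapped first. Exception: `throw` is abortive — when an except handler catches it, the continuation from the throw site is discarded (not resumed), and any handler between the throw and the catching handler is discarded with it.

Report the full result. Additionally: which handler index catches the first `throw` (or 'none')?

Answer: (21, ()) ; first throw caught by: H1

Working:
get @ H0 ⇒ 9
put(9) @ H0 ⇒ s:=9
throw(4) @ H1 caught ⇒ 21
H2 returns 21
H3 returns (21, ())
= (21, ())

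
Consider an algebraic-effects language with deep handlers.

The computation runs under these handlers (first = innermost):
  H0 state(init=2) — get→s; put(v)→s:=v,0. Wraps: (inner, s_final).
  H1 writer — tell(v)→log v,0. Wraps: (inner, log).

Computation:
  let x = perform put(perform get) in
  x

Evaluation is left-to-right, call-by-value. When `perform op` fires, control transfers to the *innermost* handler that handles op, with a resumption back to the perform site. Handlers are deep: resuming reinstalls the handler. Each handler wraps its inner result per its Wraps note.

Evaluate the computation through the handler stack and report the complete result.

Evaluation trace:
get @ H0 ⇒ 2
put(2) @ H0 ⇒ s:=2
H0 returns (0, 2)
H1 returns ((0, 2), ())
= ((0, 2), ())

Answer: ((0, 2), ())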